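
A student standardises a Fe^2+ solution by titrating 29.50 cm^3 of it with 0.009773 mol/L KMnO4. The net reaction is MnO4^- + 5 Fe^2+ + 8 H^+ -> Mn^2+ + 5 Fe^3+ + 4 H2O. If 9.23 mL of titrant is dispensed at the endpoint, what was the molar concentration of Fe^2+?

n(KMnO4) = 0.009773 x 0.009230 = 9.020e-5 mol.
From the balanced equation, 1 mol KMnO4 reacts with 5 mol Fe^2+, so n(Fe^2+) = 9.020e-5 x 5/1 = 0.0004510 mol.
[Fe^2+] = 0.0004510 / 0.02950 L = 0.0153 M.

0.0153 M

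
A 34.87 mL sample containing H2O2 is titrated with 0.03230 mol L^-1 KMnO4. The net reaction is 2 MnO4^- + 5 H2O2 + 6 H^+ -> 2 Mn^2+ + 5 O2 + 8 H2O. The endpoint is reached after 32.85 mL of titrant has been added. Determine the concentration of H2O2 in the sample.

n(KMnO4) = 0.03230 x 0.03285 = 0.001061 mol.
From the balanced equation, 2 mol KMnO4 reacts with 5 mol H2O2, so n(H2O2) = 0.001061 x 5/2 = 0.002653 mol.
[H2O2] = 0.002653 / 0.03487 L = 0.0761 M.

0.0761 M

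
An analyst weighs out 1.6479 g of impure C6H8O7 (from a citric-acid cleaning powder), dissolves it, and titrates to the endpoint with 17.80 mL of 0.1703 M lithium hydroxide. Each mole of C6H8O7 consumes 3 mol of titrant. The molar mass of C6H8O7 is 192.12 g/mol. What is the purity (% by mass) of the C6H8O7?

11.8%

n(LiOH) = 0.1703 x 0.01780 = 0.003031 mol.
n(C6H8O7) = 0.003031 / 3 = 0.001010 mol.
mass of C6H8O7 = 0.001010 x 192.12 = 0.1941 g.
% purity = 0.1941 / 1.6479 x 100 = 11.8%.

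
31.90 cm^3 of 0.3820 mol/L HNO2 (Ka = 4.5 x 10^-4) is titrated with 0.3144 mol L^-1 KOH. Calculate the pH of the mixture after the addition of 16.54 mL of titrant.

3.22

Initial n(HNO2) = 0.3820 x 0.03190 = 0.01219 mol.
n(KOH) added = 0.3144 x 0.01654 = 0.005200 mol, converting that many moles of HNO2 to NO2-.
Remaining n(HNO2) = 0.006986 mol; n(NO2-) = 0.005200 mol.
By Henderson-Hasselbalch, pH = pKa + log([A^-]/[HA]) = 3.35 + log(0.005200/0.006986) = 3.35 + (-0.13) = 3.22.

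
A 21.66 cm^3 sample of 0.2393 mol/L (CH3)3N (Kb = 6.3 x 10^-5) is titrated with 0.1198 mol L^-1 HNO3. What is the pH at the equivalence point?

n((CH3)3N) = 0.2393 x 0.02166 = 0.005183 mol; V(HNO3) at equivalence = 0.005183/0.1198 = 0.04327 L.
At equivalence the base is fully converted to (CH3)3NH+; total volume = 0.06493 L, so [(CH3)3NH+] = 0.005183/0.06493 = 0.07983 M.
Ka((CH3)3NH+) = Kw/Kb = 1.0e-14 / 6.3 x 10^-5 = 1.59e-10.
[H^+] = sqrt(Ka x [(CH3)3NH+]) = sqrt(1.59e-10 x 0.07983) = 3.56e-6 M.
pH = -log(3.56e-6) = 5.45.

5.45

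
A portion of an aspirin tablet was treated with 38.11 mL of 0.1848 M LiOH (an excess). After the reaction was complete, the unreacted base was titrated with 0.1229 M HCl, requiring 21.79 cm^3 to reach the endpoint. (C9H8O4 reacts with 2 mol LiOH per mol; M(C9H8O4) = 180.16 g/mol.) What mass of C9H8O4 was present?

Total n(LiOH) added = 0.1848 x 0.03811 = 0.007043 mol.
n(HCl) used = 0.1229 x 0.02179 = 0.002678 mol, which equals the excess n(LiOH).
So n(LiOH) consumed by the sample = 0.007043 - 0.002678 = 0.004365 mol.
n(C9H8O4) = 0.004365 / 2 = 0.002182 mol.
mass = 0.002182 mol x 180.16 g/mol = 0.393 g.

0.393 g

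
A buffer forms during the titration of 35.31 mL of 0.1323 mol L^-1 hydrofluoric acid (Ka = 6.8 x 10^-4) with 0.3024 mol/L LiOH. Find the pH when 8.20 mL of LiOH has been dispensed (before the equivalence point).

Initial n(HF) = 0.1323 x 0.03531 = 0.004672 mol.
n(LiOH) added = 0.3024 x 0.008200 = 0.002480 mol, converting that many moles of HF to F-.
Remaining n(HF) = 0.002192 mol; n(F-) = 0.002480 mol.
By Henderson-Hasselbalch, pH = pKa + log([A^-]/[HA]) = 3.17 + log(0.002480/0.002192) = 3.17 + (+0.05) = 3.22.

3.22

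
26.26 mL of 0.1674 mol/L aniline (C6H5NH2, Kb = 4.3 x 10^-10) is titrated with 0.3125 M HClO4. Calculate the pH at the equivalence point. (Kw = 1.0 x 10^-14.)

n(C6H5NH2) = 0.1674 x 0.02626 = 0.004396 mol; V(HClO4) at equivalence = 0.004396/0.3125 = 0.01407 L.
At equivalence the base is fully converted to C6H5NH3+; total volume = 0.04033 L, so [C6H5NH3+] = 0.004396/0.04033 = 0.1090 M.
Ka(C6H5NH3+) = Kw/Kb = 1.0e-14 / 4.3 x 10^-10 = 2.33e-5.
[H^+] = sqrt(Ka x [C6H5NH3+]) = sqrt(2.33e-5 x 0.1090) = 0.00159 M.
pH = -log(0.00159) = 2.80.

2.80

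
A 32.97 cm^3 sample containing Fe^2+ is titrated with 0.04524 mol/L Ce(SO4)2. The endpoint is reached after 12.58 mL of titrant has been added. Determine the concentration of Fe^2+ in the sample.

0.0173 M

n(Ce(SO4)2) = 0.04524 x 0.01258 = 0.0005691 mol.
From the balanced equation, 1 mol Ce(SO4)2 reacts with 1 mol Fe^2+, so n(Fe^2+) = 0.0005691 x 1/1 = 0.0005691 mol.
[Fe^2+] = 0.0005691 / 0.03297 L = 0.0173 M.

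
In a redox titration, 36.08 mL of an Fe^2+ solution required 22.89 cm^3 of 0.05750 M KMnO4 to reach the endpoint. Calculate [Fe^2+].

n(KMnO4) = 0.05750 x 0.02289 = 0.001316 mol.
From the balanced equation, 1 mol KMnO4 reacts with 5 mol Fe^2+, so n(Fe^2+) = 0.001316 x 5/1 = 0.006581 mol.
[Fe^2+] = 0.006581 / 0.03608 L = 0.182 M.

0.182 M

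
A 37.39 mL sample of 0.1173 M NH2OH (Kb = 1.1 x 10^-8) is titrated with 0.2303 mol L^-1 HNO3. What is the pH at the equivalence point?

n(NH2OH) = 0.1173 x 0.03739 = 0.004386 mol; V(HNO3) at equivalence = 0.004386/0.2303 = 0.01904 L.
At equivalence the base is fully converted to NH3OH+; total volume = 0.05643 L, so [NH3OH+] = 0.004386/0.05643 = 0.07772 M.
Ka(NH3OH+) = Kw/Kb = 1.0e-14 / 1.1 x 10^-8 = 9.09e-7.
[H^+] = sqrt(Ka x [NH3OH+]) = sqrt(9.09e-7 x 0.07772) = 0.000266 M.
pH = -log(0.000266) = 3.58.

3.58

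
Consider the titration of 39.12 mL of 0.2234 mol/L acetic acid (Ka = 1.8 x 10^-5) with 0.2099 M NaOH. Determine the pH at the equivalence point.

8.89

n(CH3COOH) = 0.2234 x 0.03912 = 0.008739 mol; V(NaOH) at equivalence = 0.008739/0.2099 = 0.04164 L.
At equivalence all the acid is converted to CH3COO-; total volume = 0.03912 + 0.04164 = 0.08076 L, so [CH3COO-] = 0.008739/0.08076 = 0.1082 M.
Kb = Kw/Ka = 1.0e-14 / 1.8 x 10^-5 = 5.56e-10.
[OH^-] = sqrt(Kb x [CH3COO-]) = sqrt(5.56e-10 x 0.1082) = 7.75e-6 M.
pOH = 5.11, so pH = 14.00 - 5.11 = 8.89.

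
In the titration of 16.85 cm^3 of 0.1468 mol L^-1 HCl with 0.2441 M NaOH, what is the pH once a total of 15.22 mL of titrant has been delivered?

n(acid) = 0.1468 x 0.01685 = 0.002474 mol; n(NaOH) added = 0.2441 x 0.01522 = 0.003715 mol.
Base is in excess by 0.003715 - 0.002474 = 0.001242 mol in a total volume of 0.03207 L.
[OH^-] = 0.001242/0.03207 = 0.03872 M, so pOH = 1.41 and pH = 14.00 - 1.41 = 12.59.

12.59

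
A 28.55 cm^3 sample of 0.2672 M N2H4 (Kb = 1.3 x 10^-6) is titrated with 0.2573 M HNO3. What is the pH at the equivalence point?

n(N2H4) = 0.2672 x 0.02855 = 0.007629 mol; V(HNO3) at equivalence = 0.007629/0.2573 = 0.02965 L.
At equivalence the base is fully converted to N2H5+; total volume = 0.05820 L, so [N2H5+] = 0.007629/0.05820 = 0.1311 M.
Ka(N2H5+) = Kw/Kb = 1.0e-14 / 1.3 x 10^-6 = 7.69e-9.
[H^+] = sqrt(Ka x [N2H5+]) = sqrt(7.69e-9 x 0.1311) = 3.18e-5 M.
pH = -log(3.18e-5) = 4.50.

4.50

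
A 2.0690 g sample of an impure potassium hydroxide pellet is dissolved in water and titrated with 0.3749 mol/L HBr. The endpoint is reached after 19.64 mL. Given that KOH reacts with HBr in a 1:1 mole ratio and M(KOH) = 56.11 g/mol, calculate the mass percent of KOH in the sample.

20.0%

n(HBr) = 0.3749 x 0.01964 = 0.007363 mol.
n(KOH) = 0.007363 / 1 = 0.007363 mol.
mass of KOH = 0.007363 x 56.11 = 0.4131 g.
% purity = 0.4131 / 2.0690 x 100 = 20.0%.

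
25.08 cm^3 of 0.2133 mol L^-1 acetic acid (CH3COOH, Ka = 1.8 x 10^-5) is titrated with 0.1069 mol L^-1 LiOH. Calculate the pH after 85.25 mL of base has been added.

12.53

n(acid) = 0.2133 x 0.02508 = 0.005350 mol; n(LiOH) added = 0.1069 x 0.08525 = 0.009113 mol.
Base is in excess by 0.009113 - 0.005350 = 0.003764 mol in a total volume of 0.1103 L.
[OH^-] = 0.003764/0.1103 = 0.03411 M, so pOH = 1.47 and pH = 14.00 - 1.47 = 12.53.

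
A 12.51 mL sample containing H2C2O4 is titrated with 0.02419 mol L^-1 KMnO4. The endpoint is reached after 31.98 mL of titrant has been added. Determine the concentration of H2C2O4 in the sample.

n(KMnO4) = 0.02419 x 0.03198 = 0.0007736 mol.
From the balanced equation, 2 mol KMnO4 reacts with 5 mol H2C2O4, so n(H2C2O4) = 0.0007736 x 5/2 = 0.001934 mol.
[H2C2O4] = 0.001934 / 0.01251 L = 0.155 M.

0.155 M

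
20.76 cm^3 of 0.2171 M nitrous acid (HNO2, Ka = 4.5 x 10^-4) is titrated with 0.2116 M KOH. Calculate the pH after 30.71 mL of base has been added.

12.59

n(acid) = 0.2171 x 0.02076 = 0.004507 mol; n(KOH) added = 0.2116 x 0.03071 = 0.006498 mol.
Base is in excess by 0.006498 - 0.004507 = 0.001991 mol in a total volume of 0.05147 L.
[OH^-] = 0.001991/0.05147 = 0.03869 M, so pOH = 1.41 and pH = 14.00 - 1.41 = 12.59.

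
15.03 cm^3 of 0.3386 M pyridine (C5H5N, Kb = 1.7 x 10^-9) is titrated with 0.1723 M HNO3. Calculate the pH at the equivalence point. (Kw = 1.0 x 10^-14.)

n(C5H5N) = 0.3386 x 0.01503 = 0.005089 mol; V(HNO3) at equivalence = 0.005089/0.1723 = 0.02954 L.
At equivalence the base is fully converted to C5H5NH+; total volume = 0.04457 L, so [C5H5NH+] = 0.005089/0.04457 = 0.1142 M.
Ka(C5H5NH+) = Kw/Kb = 1.0e-14 / 1.7 x 10^-9 = 5.88e-6.
[H^+] = sqrt(Ka x [C5H5NH+]) = sqrt(5.88e-6 x 0.1142) = 0.000820 M.
pH = -log(0.000820) = 3.09.

3.09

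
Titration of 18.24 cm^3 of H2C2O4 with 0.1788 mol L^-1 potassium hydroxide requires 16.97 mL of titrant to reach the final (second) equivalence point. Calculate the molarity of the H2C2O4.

0.0832 M

n(KOH) = 0.1788 x 0.01697 = 0.003034 mol.
At the final (second) equivalence point, 2 mol OH^- react per mol H2C2O4, so n(H2C2O4) = 0.003034 / 2 = 0.001517 mol.
[H2C2O4] = 0.001517 / 0.01824 L = 0.0832 M.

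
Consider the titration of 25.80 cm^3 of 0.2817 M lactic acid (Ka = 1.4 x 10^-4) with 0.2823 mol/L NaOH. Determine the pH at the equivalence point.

n(HC3H5O3) = 0.2817 x 0.02580 = 0.007268 mol; V(NaOH) at equivalence = 0.007268/0.2823 = 0.02575 L.
At equivalence all the acid is converted to C3H5O3-; total volume = 0.02580 + 0.02575 = 0.05155 L, so [C3H5O3-] = 0.007268/0.05155 = 0.1410 M.
Kb = Kw/Ka = 1.0e-14 / 1.4 x 10^-4 = 7.14e-11.
[OH^-] = sqrt(Kb x [C3H5O3-]) = sqrt(7.14e-11 x 0.1410) = 3.17e-6 M.
pOH = 5.50, so pH = 14.00 - 5.50 = 8.50.

8.50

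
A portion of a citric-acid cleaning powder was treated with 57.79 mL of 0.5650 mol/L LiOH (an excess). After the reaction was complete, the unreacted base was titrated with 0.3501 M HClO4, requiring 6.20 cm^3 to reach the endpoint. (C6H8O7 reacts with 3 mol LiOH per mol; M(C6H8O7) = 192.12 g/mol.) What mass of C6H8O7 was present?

Total n(LiOH) added = 0.5650 x 0.05779 = 0.03265 mol.
n(HClO4) used = 0.3501 x 0.006200 = 0.002171 mol, which equals the excess n(LiOH).
So n(LiOH) consumed by the sample = 0.03265 - 0.002171 = 0.03048 mol.
n(C6H8O7) = 0.03048 / 3 = 0.01016 mol.
mass = 0.01016 mol x 192.12 g/mol = 1.95 g.

1.95 g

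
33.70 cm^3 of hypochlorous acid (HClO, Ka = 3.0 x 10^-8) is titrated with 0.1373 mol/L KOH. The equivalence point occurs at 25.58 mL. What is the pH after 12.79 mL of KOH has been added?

7.52

12.79 mL is exactly half the equivalence volume (25.58/2), i.e. the half-equivalence point.
There, n(HA) = n(A^-), so pH = pKa = -log(3.0 x 10^-8) = 7.52.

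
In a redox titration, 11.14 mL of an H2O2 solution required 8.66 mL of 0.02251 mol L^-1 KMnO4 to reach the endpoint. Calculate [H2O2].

0.0437 M

n(KMnO4) = 0.02251 x 0.008660 = 0.0001949 mol.
From the balanced equation, 2 mol KMnO4 reacts with 5 mol H2O2, so n(H2O2) = 0.0001949 x 5/2 = 0.0004873 mol.
[H2O2] = 0.0004873 / 0.01114 L = 0.0437 M.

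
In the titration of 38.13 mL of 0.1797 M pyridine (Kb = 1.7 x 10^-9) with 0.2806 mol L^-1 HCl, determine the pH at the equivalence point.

3.10

n(C5H5N) = 0.1797 x 0.03813 = 0.006852 mol; V(HCl) at equivalence = 0.006852/0.2806 = 0.02442 L.
At equivalence the base is fully converted to C5H5NH+; total volume = 0.06255 L, so [C5H5NH+] = 0.006852/0.06255 = 0.1095 M.
Ka(C5H5NH+) = Kw/Kb = 1.0e-14 / 1.7 x 10^-9 = 5.88e-6.
[H^+] = sqrt(Ka x [C5H5NH+]) = sqrt(5.88e-6 x 0.1095) = 0.000803 M.
pH = -log(0.000803) = 3.10.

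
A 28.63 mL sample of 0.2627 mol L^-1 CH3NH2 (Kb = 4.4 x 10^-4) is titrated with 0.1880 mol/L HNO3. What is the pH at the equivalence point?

5.80

n(CH3NH2) = 0.2627 x 0.02863 = 0.007521 mol; V(HNO3) at equivalence = 0.007521/0.1880 = 0.04001 L.
At equivalence the base is fully converted to CH3NH3+; total volume = 0.06864 L, so [CH3NH3+] = 0.007521/0.06864 = 0.1096 M.
Ka(CH3NH3+) = Kw/Kb = 1.0e-14 / 4.4 x 10^-4 = 2.27e-11.
[H^+] = sqrt(Ka x [CH3NH3+]) = sqrt(2.27e-11 x 0.1096) = 1.58e-6 M.
pH = -log(1.58e-6) = 5.80.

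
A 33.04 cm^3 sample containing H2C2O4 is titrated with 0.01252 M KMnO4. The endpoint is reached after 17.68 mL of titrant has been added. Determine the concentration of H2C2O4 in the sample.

n(KMnO4) = 0.01252 x 0.01768 = 0.0002214 mol.
From the balanced equation, 2 mol KMnO4 reacts with 5 mol H2C2O4, so n(H2C2O4) = 0.0002214 x 5/2 = 0.0005534 mol.
[H2C2O4] = 0.0005534 / 0.03304 L = 0.0167 M.

0.0167 M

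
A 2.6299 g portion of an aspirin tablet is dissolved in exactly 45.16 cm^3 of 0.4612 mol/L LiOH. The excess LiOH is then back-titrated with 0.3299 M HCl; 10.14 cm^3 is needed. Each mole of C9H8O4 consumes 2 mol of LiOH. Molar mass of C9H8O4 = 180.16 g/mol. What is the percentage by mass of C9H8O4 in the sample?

Total n(LiOH) added = 0.4612 x 0.04516 = 0.02083 mol.
n(HCl) used = 0.3299 x 0.01014 = 0.003345 mol, which equals the excess n(LiOH).
So n(LiOH) consumed by the sample = 0.02083 - 0.003345 = 0.01748 mol.
n(C9H8O4) = 0.01748 / 2 = 0.008741 mol.
mass C9H8O4 = 0.008741 x 180.16 = 1.575 g, so %C9H8O4 = 1.575/2.6299 x 100 = 59.9%.

59.9%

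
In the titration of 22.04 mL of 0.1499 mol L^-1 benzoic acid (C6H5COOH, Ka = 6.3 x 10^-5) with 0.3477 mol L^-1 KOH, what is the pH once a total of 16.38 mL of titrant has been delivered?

12.79

n(acid) = 0.1499 x 0.02204 = 0.003304 mol; n(KOH) added = 0.3477 x 0.01638 = 0.005695 mol.
Base is in excess by 0.005695 - 0.003304 = 0.002392 mol in a total volume of 0.03842 L.
[OH^-] = 0.002392/0.03842 = 0.06225 M, so pOH = 1.21 and pH = 14.00 - 1.21 = 12.79.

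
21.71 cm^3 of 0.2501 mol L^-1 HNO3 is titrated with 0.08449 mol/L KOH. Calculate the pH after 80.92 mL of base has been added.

12.14

n(acid) = 0.2501 x 0.02171 = 0.005430 mol; n(KOH) added = 0.08449 x 0.08092 = 0.006837 mol.
Base is in excess by 0.006837 - 0.005430 = 0.001407 mol in a total volume of 0.1026 L.
[OH^-] = 0.001407/0.1026 = 0.01371 M, so pOH = 1.86 and pH = 14.00 - 1.86 = 12.14.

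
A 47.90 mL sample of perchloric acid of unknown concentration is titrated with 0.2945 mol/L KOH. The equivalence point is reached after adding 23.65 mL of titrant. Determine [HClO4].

n(KOH) delivered = 0.2945 x 0.02365 = 0.006965 mol.
For a 1:1 reaction, n(HClO4) = 0.006965 mol.
[HClO4] = 0.006965 mol / 0.04790 L = 0.145 M.

0.145 M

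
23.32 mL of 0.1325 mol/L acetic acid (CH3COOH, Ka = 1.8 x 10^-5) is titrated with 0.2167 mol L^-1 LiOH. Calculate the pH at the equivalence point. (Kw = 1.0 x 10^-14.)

8.83

n(CH3COOH) = 0.1325 x 0.02332 = 0.003090 mol; V(LiOH) at equivalence = 0.003090/0.2167 = 0.01426 L.
At equivalence all the acid is converted to CH3COO-; total volume = 0.02332 + 0.01426 = 0.03758 L, so [CH3COO-] = 0.003090/0.03758 = 0.08222 M.
Kb = Kw/Ka = 1.0e-14 / 1.8 x 10^-5 = 5.56e-10.
[OH^-] = sqrt(Kb x [CH3COO-]) = sqrt(5.56e-10 x 0.08222) = 6.76e-6 M.
pOH = 5.17, so pH = 14.00 - 5.17 = 8.83.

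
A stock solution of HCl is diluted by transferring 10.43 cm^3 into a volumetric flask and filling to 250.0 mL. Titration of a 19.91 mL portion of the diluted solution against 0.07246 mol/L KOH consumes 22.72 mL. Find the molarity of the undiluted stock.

n(KOH) = 0.07246 x 0.02272 = 0.001646 mol.
n(HCl) in the aliquot = 0.001646 mol.
[diluted HCl] = 0.001646 / 0.01991 = 0.08269 M.
Dilution factor = 250.0/10.43 = 23.97, so [stock] = 0.08269 x 23.97 = 1.98 M.

1.98 M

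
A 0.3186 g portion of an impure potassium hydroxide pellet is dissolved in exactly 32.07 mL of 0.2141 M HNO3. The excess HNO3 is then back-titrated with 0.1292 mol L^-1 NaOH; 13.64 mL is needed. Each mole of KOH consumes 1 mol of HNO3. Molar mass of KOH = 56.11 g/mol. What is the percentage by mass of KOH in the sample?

89.9%

Total n(HNO3) added = 0.2141 x 0.03207 = 0.006866 mol.
n(NaOH) used = 0.1292 x 0.01364 = 0.001762 mol, which equals the excess n(HNO3).
So n(HNO3) consumed by the sample = 0.006866 - 0.001762 = 0.005104 mol.
n(KOH) = 0.005104 / 1 = 0.005104 mol.
mass KOH = 0.005104 x 56.11 = 0.2864 g, so %KOH = 0.2864/0.3186 x 100 = 89.9%.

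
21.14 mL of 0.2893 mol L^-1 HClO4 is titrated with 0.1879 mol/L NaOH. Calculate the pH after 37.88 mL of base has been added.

n(acid) = 0.2893 x 0.02114 = 0.006116 mol; n(NaOH) added = 0.1879 x 0.03788 = 0.007118 mol.
Base is in excess by 0.007118 - 0.006116 = 0.001002 mol in a total volume of 0.05902 L.
[OH^-] = 0.001002/0.05902 = 0.01697 M, so pOH = 1.77 and pH = 14.00 - 1.77 = 12.23.

12.23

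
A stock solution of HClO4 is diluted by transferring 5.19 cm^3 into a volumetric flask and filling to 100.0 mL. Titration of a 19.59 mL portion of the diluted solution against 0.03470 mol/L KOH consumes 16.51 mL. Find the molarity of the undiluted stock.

n(KOH) = 0.03470 x 0.01651 = 0.0005729 mol.
n(HClO4) in the aliquot = 0.0005729 mol.
[diluted HClO4] = 0.0005729 / 0.01959 = 0.02924 M.
Dilution factor = 100.0/5.190 = 19.27, so [stock] = 0.02924 x 19.27 = 0.563 M.

0.563 M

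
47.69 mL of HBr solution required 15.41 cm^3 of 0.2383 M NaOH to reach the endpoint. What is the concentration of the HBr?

n(NaOH) delivered = 0.2383 x 0.01541 = 0.003672 mol.
For a 1:1 reaction, n(HBr) = 0.003672 mol.
[HBr] = 0.003672 mol / 0.04769 L = 0.0770 M.

0.0770 M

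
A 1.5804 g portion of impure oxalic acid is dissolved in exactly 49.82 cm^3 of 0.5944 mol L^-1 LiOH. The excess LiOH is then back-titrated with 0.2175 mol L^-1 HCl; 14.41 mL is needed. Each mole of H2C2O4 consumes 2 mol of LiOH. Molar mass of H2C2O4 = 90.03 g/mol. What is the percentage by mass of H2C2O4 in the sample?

Total n(LiOH) added = 0.5944 x 0.04982 = 0.02961 mol.
n(HCl) used = 0.2175 x 0.01441 = 0.003134 mol, which equals the excess n(LiOH).
So n(LiOH) consumed by the sample = 0.02961 - 0.003134 = 0.02648 mol.
n(H2C2O4) = 0.02648 / 2 = 0.01324 mol.
mass H2C2O4 = 0.01324 x 90.03 = 1.192 g, so %H2C2O4 = 1.192/1.5804 x 100 = 75.4%.

75.4%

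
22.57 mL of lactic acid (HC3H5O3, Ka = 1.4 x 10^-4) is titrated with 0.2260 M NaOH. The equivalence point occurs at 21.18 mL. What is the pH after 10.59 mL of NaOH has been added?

10.59 mL is exactly half the equivalence volume (21.18/2), i.e. the half-equivalence point.
There, n(HA) = n(A^-), so pH = pKa = -log(1.4 x 10^-4) = 3.85.

3.85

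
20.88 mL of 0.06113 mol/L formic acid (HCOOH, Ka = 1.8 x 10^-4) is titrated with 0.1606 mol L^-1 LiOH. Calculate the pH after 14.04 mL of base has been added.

12.45

n(acid) = 0.06113 x 0.02088 = 0.001276 mol; n(LiOH) added = 0.1606 x 0.01404 = 0.002255 mol.
Base is in excess by 0.002255 - 0.001276 = 0.0009784 mol in a total volume of 0.03492 L.
[OH^-] = 0.0009784/0.03492 = 0.02802 M, so pOH = 1.55 and pH = 14.00 - 1.55 = 12.45.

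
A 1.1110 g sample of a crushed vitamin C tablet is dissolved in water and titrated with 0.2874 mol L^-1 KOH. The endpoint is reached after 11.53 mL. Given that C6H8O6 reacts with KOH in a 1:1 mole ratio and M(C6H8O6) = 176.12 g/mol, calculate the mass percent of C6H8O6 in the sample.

n(KOH) = 0.2874 x 0.01153 = 0.003314 mol.
n(C6H8O6) = 0.003314 / 1 = 0.003314 mol.
mass of C6H8O6 = 0.003314 x 176.12 = 0.5836 g.
% purity = 0.5836 / 1.1110 x 100 = 52.5%.

52.5%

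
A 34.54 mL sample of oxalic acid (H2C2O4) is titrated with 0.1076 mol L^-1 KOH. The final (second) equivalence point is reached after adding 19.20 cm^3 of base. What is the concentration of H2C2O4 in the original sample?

0.0299 M

n(KOH) = 0.1076 x 0.01920 = 0.002066 mol.
At the final (second) equivalence point, 2 mol OH^- react per mol H2C2O4, so n(H2C2O4) = 0.002066 / 2 = 0.001033 mol.
[H2C2O4] = 0.001033 / 0.03454 L = 0.0299 M.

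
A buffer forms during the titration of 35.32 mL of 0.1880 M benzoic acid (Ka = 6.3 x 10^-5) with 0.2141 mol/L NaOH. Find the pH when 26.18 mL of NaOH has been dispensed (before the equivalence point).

Initial n(C6H5COOH) = 0.1880 x 0.03532 = 0.006640 mol.
n(NaOH) added = 0.2141 x 0.02618 = 0.005605 mol, converting that many moles of C6H5COOH to C6H5COO-.
Remaining n(C6H5COOH) = 0.001035 mol; n(C6H5COO-) = 0.005605 mol.
By Henderson-Hasselbalch, pH = pKa + log([A^-]/[HA]) = 4.20 + log(0.005605/0.001035) = 4.20 + (+0.73) = 4.93.

4.93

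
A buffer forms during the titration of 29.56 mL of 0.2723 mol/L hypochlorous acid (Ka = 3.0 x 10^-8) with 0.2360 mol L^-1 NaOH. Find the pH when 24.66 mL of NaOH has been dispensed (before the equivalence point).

7.94

Initial n(HClO) = 0.2723 x 0.02956 = 0.008049 mol.
n(NaOH) added = 0.2360 x 0.02466 = 0.005820 mol, converting that many moles of HClO to ClO-.
Remaining n(HClO) = 0.002229 mol; n(ClO-) = 0.005820 mol.
By Henderson-Hasselbalch, pH = pKa + log([A^-]/[HA]) = 7.52 + log(0.005820/0.002229) = 7.52 + (+0.42) = 7.94.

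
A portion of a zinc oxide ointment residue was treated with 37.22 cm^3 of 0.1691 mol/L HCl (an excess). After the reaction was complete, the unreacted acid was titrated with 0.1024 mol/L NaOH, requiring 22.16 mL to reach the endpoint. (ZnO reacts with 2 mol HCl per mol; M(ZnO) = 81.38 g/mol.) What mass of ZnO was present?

Total n(HCl) added = 0.1691 x 0.03722 = 0.006294 mol.
n(NaOH) used = 0.1024 x 0.02216 = 0.002269 mol, which equals the excess n(HCl).
So n(HCl) consumed by the sample = 0.006294 - 0.002269 = 0.004025 mol.
n(ZnO) = 0.004025 / 2 = 0.002012 mol.
mass = 0.002012 mol x 81.38 g/mol = 0.164 g.

0.164 g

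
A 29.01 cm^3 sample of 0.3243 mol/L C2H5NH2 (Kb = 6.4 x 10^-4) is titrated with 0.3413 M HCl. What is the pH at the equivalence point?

5.79

n(C2H5NH2) = 0.3243 x 0.02901 = 0.009408 mol; V(HCl) at equivalence = 0.009408/0.3413 = 0.02757 L.
At equivalence the base is fully converted to C2H5NH3+; total volume = 0.05658 L, so [C2H5NH3+] = 0.009408/0.05658 = 0.1663 M.
Ka(C2H5NH3+) = Kw/Kb = 1.0e-14 / 6.4 x 10^-4 = 1.56e-11.
[H^+] = sqrt(Ka x [C2H5NH3+]) = sqrt(1.56e-11 x 0.1663) = 1.61e-6 M.
pH = -log(1.61e-6) = 5.79.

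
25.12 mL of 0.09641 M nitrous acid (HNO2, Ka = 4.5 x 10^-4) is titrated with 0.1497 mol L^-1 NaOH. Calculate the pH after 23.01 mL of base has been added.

n(acid) = 0.09641 x 0.02512 = 0.002422 mol; n(NaOH) added = 0.1497 x 0.02301 = 0.003445 mol.
Base is in excess by 0.003445 - 0.002422 = 0.001023 mol in a total volume of 0.04813 L.
[OH^-] = 0.001023/0.04813 = 0.02125 M, so pOH = 1.67 and pH = 14.00 - 1.67 = 12.33.

12.33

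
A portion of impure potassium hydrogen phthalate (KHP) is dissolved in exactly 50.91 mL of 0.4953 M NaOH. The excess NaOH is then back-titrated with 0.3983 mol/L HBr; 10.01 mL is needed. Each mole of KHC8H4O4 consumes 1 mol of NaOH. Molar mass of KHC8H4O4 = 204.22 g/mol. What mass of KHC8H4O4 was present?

4.34 g

Total n(NaOH) added = 0.4953 x 0.05091 = 0.02522 mol.
n(HBr) used = 0.3983 x 0.01001 = 0.003987 mol, which equals the excess n(NaOH).
So n(NaOH) consumed by the sample = 0.02522 - 0.003987 = 0.02123 mol.
n(KHC8H4O4) = 0.02123 / 1 = 0.02123 mol.
mass = 0.02123 mol x 204.22 g/mol = 4.34 g.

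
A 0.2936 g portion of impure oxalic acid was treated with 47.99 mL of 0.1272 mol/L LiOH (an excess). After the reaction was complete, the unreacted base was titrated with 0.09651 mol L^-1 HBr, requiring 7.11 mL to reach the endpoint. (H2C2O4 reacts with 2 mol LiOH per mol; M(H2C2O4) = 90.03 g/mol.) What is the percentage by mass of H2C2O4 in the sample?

83.1%

Total n(LiOH) added = 0.1272 x 0.04799 = 0.006104 mol.
n(HBr) used = 0.09651 x 0.007110 = 0.0006862 mol, which equals the excess n(LiOH).
So n(LiOH) consumed by the sample = 0.006104 - 0.0006862 = 0.005418 mol.
n(H2C2O4) = 0.005418 / 2 = 0.002709 mol.
mass H2C2O4 = 0.002709 x 90.03 = 0.2439 g, so %H2C2O4 = 0.2439/0.2936 x 100 = 83.1%.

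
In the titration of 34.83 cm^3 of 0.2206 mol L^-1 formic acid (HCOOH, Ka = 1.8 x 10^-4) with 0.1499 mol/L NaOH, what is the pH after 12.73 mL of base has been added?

3.26

Initial n(HCOOH) = 0.2206 x 0.03483 = 0.007683 mol.
n(NaOH) added = 0.1499 x 0.01273 = 0.001908 mol, converting that many moles of HCOOH to HCOO-.
Remaining n(HCOOH) = 0.005775 mol; n(HCOO-) = 0.001908 mol.
By Henderson-Hasselbalch, pH = pKa + log([A^-]/[HA]) = 3.74 + log(0.001908/0.005775) = 3.74 + (-0.48) = 3.26.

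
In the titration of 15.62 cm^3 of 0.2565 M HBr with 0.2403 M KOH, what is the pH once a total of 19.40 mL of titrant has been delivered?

12.27

n(acid) = 0.2565 x 0.01562 = 0.004007 mol; n(KOH) added = 0.2403 x 0.01940 = 0.004662 mol.
Base is in excess by 0.004662 - 0.004007 = 0.0006553 mol in a total volume of 0.03502 L.
[OH^-] = 0.0006553/0.03502 = 0.01871 M, so pOH = 1.73 and pH = 14.00 - 1.73 = 12.27.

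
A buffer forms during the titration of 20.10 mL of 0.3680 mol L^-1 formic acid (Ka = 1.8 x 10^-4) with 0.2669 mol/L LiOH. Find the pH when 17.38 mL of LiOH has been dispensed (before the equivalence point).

3.97

Initial n(HCOOH) = 0.3680 x 0.02010 = 0.007397 mol.
n(LiOH) added = 0.2669 x 0.01738 = 0.004639 mol, converting that many moles of HCOOH to HCOO-.
Remaining n(HCOOH) = 0.002758 mol; n(HCOO-) = 0.004639 mol.
By Henderson-Hasselbalch, pH = pKa + log([A^-]/[HA]) = 3.74 + log(0.004639/0.002758) = 3.74 + (+0.23) = 3.97.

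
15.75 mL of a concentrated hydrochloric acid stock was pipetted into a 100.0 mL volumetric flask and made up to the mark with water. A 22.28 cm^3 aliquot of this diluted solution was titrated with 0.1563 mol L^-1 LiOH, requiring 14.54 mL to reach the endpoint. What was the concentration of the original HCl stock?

0.648 M

n(LiOH) = 0.1563 x 0.01454 = 0.002273 mol.
n(HCl) in the aliquot = 0.002273 mol.
[diluted HCl] = 0.002273 / 0.02228 = 0.1020 M.
Dilution factor = 100.0/15.75 = 6.349, so [stock] = 0.1020 x 6.349 = 0.648 M.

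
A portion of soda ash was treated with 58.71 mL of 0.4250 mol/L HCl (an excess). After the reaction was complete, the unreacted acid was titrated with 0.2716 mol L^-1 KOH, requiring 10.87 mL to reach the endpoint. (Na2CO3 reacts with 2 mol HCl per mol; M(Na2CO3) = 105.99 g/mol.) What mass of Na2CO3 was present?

Total n(HCl) added = 0.4250 x 0.05871 = 0.02495 mol.
n(KOH) used = 0.2716 x 0.01087 = 0.002952 mol, which equals the excess n(HCl).
So n(HCl) consumed by the sample = 0.02495 - 0.002952 = 0.02200 mol.
n(Na2CO3) = 0.02200 / 2 = 0.01100 mol.
mass = 0.01100 mol x 105.99 g/mol = 1.17 g.

1.17 g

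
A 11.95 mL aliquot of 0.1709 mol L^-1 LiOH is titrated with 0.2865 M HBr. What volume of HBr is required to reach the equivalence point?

7.13 mL

n(LiOH) = 0.1709 mol/L x 0.01195 L = 0.002042 mol.
At equivalence n(HBr) = n(LiOH) = 0.002042 mol.
V(HBr) = 0.002042 / 0.2865 = 0.007128 L = 7.13 mL.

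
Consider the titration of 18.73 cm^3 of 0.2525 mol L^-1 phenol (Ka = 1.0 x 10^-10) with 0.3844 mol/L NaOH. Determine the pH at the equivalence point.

n(C6H5OH) = 0.2525 x 0.01873 = 0.004729 mol; V(NaOH) at equivalence = 0.004729/0.3844 = 0.01230 L.
At equivalence all the acid is converted to C6H5O-; total volume = 0.01873 + 0.01230 = 0.03103 L, so [C6H5O-] = 0.004729/0.03103 = 0.1524 M.
Kb = Kw/Ka = 1.0e-14 / 1.0 x 10^-10 = 0.000100.
[OH^-] = sqrt(Kb x [C6H5O-]) = sqrt(0.000100 x 0.1524) = 0.00390 M.
pOH = 2.41, so pH = 14.00 - 2.41 = 11.59.

11.59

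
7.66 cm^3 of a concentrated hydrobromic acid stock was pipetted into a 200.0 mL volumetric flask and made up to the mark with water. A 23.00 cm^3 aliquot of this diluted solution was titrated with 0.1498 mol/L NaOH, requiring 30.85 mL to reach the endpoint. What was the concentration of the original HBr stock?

n(NaOH) = 0.1498 x 0.03085 = 0.004621 mol.
n(HBr) in the aliquot = 0.004621 mol.
[diluted HBr] = 0.004621 / 0.02300 = 0.2009 M.
Dilution factor = 200.0/7.660 = 26.11, so [stock] = 0.2009 x 26.11 = 5.25 M.

5.25 M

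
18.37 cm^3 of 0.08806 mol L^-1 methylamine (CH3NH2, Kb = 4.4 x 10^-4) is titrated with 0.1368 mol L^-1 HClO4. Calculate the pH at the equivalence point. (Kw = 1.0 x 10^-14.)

5.96

n(CH3NH2) = 0.08806 x 0.01837 = 0.001618 mol; V(HClO4) at equivalence = 0.001618/0.1368 = 0.01183 L.
At equivalence the base is fully converted to CH3NH3+; total volume = 0.03020 L, so [CH3NH3+] = 0.001618/0.03020 = 0.05357 M.
Ka(CH3NH3+) = Kw/Kb = 1.0e-14 / 4.4 x 10^-4 = 2.27e-11.
[H^+] = sqrt(Ka x [CH3NH3+]) = sqrt(2.27e-11 x 0.05357) = 1.10e-6 M.
pH = -log(1.10e-6) = 5.96.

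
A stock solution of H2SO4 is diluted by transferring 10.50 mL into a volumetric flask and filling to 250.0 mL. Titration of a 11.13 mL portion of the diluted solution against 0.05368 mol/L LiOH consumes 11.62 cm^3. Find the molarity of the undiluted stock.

n(LiOH) = 0.05368 x 0.01162 = 0.0006238 mol.
n(H2SO4) in the aliquot = 0.0006238 x 1/2 = 0.0003119 mol.
[diluted H2SO4] = 0.0003119 / 0.01113 = 0.02802 M.
Dilution factor = 250.0/10.50 = 23.81, so [stock] = 0.02802 x 23.81 = 0.667 M.

0.667 M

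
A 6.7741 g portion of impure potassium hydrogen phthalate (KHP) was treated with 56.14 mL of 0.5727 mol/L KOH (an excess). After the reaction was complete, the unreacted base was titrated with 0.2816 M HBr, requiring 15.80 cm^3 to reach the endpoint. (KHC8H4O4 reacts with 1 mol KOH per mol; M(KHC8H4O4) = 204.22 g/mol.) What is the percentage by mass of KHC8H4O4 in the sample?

Total n(KOH) added = 0.5727 x 0.05614 = 0.03215 mol.
n(HBr) used = 0.2816 x 0.01580 = 0.004449 mol, which equals the excess n(KOH).
So n(KOH) consumed by the sample = 0.03215 - 0.004449 = 0.02770 mol.
n(KHC8H4O4) = 0.02770 / 1 = 0.02770 mol.
mass KHC8H4O4 = 0.02770 x 204.22 = 5.657 g, so %KHC8H4O4 = 5.657/6.7741 x 100 = 83.5%.

83.5%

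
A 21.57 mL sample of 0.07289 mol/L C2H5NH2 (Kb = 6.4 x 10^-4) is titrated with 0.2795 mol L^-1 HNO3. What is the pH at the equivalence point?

6.02

n(C2H5NH2) = 0.07289 x 0.02157 = 0.001572 mol; V(HNO3) at equivalence = 0.001572/0.2795 = 0.005625 L.
At equivalence the base is fully converted to C2H5NH3+; total volume = 0.02720 L, so [C2H5NH3+] = 0.001572/0.02720 = 0.05781 M.
Ka(C2H5NH3+) = Kw/Kb = 1.0e-14 / 6.4 x 10^-4 = 1.56e-11.
[H^+] = sqrt(Ka x [C2H5NH3+]) = sqrt(1.56e-11 x 0.05781) = 9.50e-7 M.
pH = -log(9.50e-7) = 6.02.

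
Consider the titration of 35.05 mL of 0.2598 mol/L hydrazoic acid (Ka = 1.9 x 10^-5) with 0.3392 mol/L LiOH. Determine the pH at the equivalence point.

8.94

n(HN3) = 0.2598 x 0.03505 = 0.009106 mol; V(LiOH) at equivalence = 0.009106/0.3392 = 0.02685 L.
At equivalence all the acid is converted to N3-; total volume = 0.03505 + 0.02685 = 0.06190 L, so [N3-] = 0.009106/0.06190 = 0.1471 M.
Kb = Kw/Ka = 1.0e-14 / 1.9 x 10^-5 = 5.26e-10.
[OH^-] = sqrt(Kb x [N3-]) = sqrt(5.26e-10 x 0.1471) = 8.80e-6 M.
pOH = 5.06, so pH = 14.00 - 5.06 = 8.94.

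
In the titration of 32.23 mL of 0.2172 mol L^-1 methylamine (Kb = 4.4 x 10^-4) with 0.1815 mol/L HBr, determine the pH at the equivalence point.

n(CH3NH2) = 0.2172 x 0.03223 = 0.007000 mol; V(HBr) at equivalence = 0.007000/0.1815 = 0.03857 L.
At equivalence the base is fully converted to CH3NH3+; total volume = 0.07080 L, so [CH3NH3+] = 0.007000/0.07080 = 0.09888 M.
Ka(CH3NH3+) = Kw/Kb = 1.0e-14 / 4.4 x 10^-4 = 2.27e-11.
[H^+] = sqrt(Ka x [CH3NH3+]) = sqrt(2.27e-11 x 0.09888) = 1.50e-6 M.
pH = -log(1.50e-6) = 5.82.

5.82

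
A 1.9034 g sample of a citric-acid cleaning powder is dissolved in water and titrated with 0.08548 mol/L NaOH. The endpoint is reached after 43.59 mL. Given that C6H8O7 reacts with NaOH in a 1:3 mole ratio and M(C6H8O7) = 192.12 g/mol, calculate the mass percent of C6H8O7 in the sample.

n(NaOH) = 0.08548 x 0.04359 = 0.003726 mol.
n(C6H8O7) = 0.003726 / 3 = 0.001242 mol.
mass of C6H8O7 = 0.001242 x 192.12 = 0.2386 g.
% purity = 0.2386 / 1.9034 x 100 = 12.5%.

12.5%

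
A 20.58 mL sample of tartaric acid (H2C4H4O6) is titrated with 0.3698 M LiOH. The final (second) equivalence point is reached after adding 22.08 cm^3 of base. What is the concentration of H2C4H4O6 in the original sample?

0.198 M

n(LiOH) = 0.3698 x 0.02208 = 0.008165 mol.
At the final (second) equivalence point, 2 mol OH^- react per mol H2C4H4O6, so n(H2C4H4O6) = 0.008165 / 2 = 0.004083 mol.
[H2C4H4O6] = 0.004083 / 0.02058 L = 0.198 M.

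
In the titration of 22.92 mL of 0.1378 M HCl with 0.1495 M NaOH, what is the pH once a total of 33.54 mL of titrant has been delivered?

n(acid) = 0.1378 x 0.02292 = 0.003158 mol; n(NaOH) added = 0.1495 x 0.03354 = 0.005014 mol.
Base is in excess by 0.005014 - 0.003158 = 0.001856 mol in a total volume of 0.05646 L.
[OH^-] = 0.001856/0.05646 = 0.03287 M, so pOH = 1.48 and pH = 14.00 - 1.48 = 12.52.

12.52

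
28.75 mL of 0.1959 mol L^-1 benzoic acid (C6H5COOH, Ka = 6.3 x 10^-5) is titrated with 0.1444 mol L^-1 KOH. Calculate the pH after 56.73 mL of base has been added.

n(acid) = 0.1959 x 0.02875 = 0.005632 mol; n(KOH) added = 0.1444 x 0.05673 = 0.008192 mol.
Base is in excess by 0.008192 - 0.005632 = 0.002560 mol in a total volume of 0.08548 L.
[OH^-] = 0.002560/0.08548 = 0.02994 M, so pOH = 1.52 and pH = 14.00 - 1.52 = 12.48.

12.48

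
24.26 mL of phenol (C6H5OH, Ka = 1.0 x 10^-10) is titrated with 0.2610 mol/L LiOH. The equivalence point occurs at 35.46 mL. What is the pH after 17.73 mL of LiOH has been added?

10.00

17.73 mL is exactly half the equivalence volume (35.46/2), i.e. the half-equivalence point.
There, n(HA) = n(A^-), so pH = pKa = -log(1.0 x 10^-10) = 10.00.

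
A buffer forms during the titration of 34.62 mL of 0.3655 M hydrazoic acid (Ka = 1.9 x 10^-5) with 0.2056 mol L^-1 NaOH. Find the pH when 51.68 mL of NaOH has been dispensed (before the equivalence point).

5.44

Initial n(HN3) = 0.3655 x 0.03462 = 0.01265 mol.
n(NaOH) added = 0.2056 x 0.05168 = 0.01063 mol, converting that many moles of HN3 to N3-.
Remaining n(HN3) = 0.002028 mol; n(N3-) = 0.01063 mol.
By Henderson-Hasselbalch, pH = pKa + log([A^-]/[HA]) = 4.72 + log(0.01063/0.002028) = 4.72 + (+0.72) = 5.44.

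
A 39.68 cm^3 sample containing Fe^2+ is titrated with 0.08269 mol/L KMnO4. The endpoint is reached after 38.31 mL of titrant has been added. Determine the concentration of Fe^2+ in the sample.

0.399 M

n(KMnO4) = 0.08269 x 0.03831 = 0.003168 mol.
From the balanced equation, 1 mol KMnO4 reacts with 5 mol Fe^2+, so n(Fe^2+) = 0.003168 x 5/1 = 0.01584 mol.
[Fe^2+] = 0.01584 / 0.03968 L = 0.399 M.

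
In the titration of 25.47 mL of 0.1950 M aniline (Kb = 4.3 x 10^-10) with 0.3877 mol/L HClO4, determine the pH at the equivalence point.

2.76

n(C6H5NH2) = 0.1950 x 0.02547 = 0.004967 mol; V(HClO4) at equivalence = 0.004967/0.3877 = 0.01281 L.
At equivalence the base is fully converted to C6H5NH3+; total volume = 0.03828 L, so [C6H5NH3+] = 0.004967/0.03828 = 0.1297 M.
Ka(C6H5NH3+) = Kw/Kb = 1.0e-14 / 4.3 x 10^-10 = 2.33e-5.
[H^+] = sqrt(Ka x [C6H5NH3+]) = sqrt(2.33e-5 x 0.1297) = 0.00174 M.
pH = -log(0.00174) = 2.76.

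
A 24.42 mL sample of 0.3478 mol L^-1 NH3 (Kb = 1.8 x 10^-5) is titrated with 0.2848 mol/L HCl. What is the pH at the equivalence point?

5.03

n(NH3) = 0.3478 x 0.02442 = 0.008493 mol; V(HCl) at equivalence = 0.008493/0.2848 = 0.02982 L.
At equivalence the base is fully converted to NH4+; total volume = 0.05424 L, so [NH4+] = 0.008493/0.05424 = 0.1566 M.
Ka(NH4+) = Kw/Kb = 1.0e-14 / 1.8 x 10^-5 = 5.56e-10.
[H^+] = sqrt(Ka x [NH4+]) = sqrt(5.56e-10 x 0.1566) = 9.33e-6 M.
pH = -log(9.33e-6) = 5.03.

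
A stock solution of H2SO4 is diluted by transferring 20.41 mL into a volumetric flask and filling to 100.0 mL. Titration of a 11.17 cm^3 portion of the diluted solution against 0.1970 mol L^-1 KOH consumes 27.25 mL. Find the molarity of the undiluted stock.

1.18 M

n(KOH) = 0.1970 x 0.02725 = 0.005368 mol.
n(H2SO4) in the aliquot = 0.005368 x 1/2 = 0.002684 mol.
[diluted H2SO4] = 0.002684 / 0.01117 = 0.2403 M.
Dilution factor = 100.0/20.41 = 4.900, so [stock] = 0.2403 x 4.900 = 1.18 M.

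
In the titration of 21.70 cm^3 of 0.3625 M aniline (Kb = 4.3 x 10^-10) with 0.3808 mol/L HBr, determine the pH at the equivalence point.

2.68

n(C6H5NH2) = 0.3625 x 0.02170 = 0.007866 mol; V(HBr) at equivalence = 0.007866/0.3808 = 0.02066 L.
At equivalence the base is fully converted to C6H5NH3+; total volume = 0.04236 L, so [C6H5NH3+] = 0.007866/0.04236 = 0.1857 M.
Ka(C6H5NH3+) = Kw/Kb = 1.0e-14 / 4.3 x 10^-10 = 2.33e-5.
[H^+] = sqrt(Ka x [C6H5NH3+]) = sqrt(2.33e-5 x 0.1857) = 0.00208 M.
pH = -log(0.00208) = 2.68.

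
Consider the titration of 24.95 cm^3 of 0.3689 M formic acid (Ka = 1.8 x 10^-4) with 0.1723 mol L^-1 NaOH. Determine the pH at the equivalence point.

8.41

n(HCOOH) = 0.3689 x 0.02495 = 0.009204 mol; V(NaOH) at equivalence = 0.009204/0.1723 = 0.05342 L.
At equivalence all the acid is converted to HCOO-; total volume = 0.02495 + 0.05342 = 0.07837 L, so [HCOO-] = 0.009204/0.07837 = 0.1174 M.
Kb = Kw/Ka = 1.0e-14 / 1.8 x 10^-4 = 5.56e-11.
[OH^-] = sqrt(Kb x [HCOO-]) = sqrt(5.56e-11 x 0.1174) = 2.55e-6 M.
pOH = 5.59, so pH = 14.00 - 5.59 = 8.41.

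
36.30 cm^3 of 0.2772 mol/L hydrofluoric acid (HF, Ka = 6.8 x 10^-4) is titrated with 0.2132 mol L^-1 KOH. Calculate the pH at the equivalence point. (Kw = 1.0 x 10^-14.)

8.12

n(HF) = 0.2772 x 0.03630 = 0.01006 mol; V(KOH) at equivalence = 0.01006/0.2132 = 0.04720 L.
At equivalence all the acid is converted to F-; total volume = 0.03630 + 0.04720 = 0.08350 L, so [F-] = 0.01006/0.08350 = 0.1205 M.
Kb = Kw/Ka = 1.0e-14 / 6.8 x 10^-4 = 1.47e-11.
[OH^-] = sqrt(Kb x [F-]) = sqrt(1.47e-11 x 0.1205) = 1.33e-6 M.
pOH = 5.88, so pH = 14.00 - 5.88 = 8.12.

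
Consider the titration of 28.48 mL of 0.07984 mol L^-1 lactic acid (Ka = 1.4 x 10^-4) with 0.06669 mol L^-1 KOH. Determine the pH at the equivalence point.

n(HC3H5O3) = 0.07984 x 0.02848 = 0.002274 mol; V(KOH) at equivalence = 0.002274/0.06669 = 0.03410 L.
At equivalence all the acid is converted to C3H5O3-; total volume = 0.02848 + 0.03410 = 0.06258 L, so [C3H5O3-] = 0.002274/0.06258 = 0.03634 M.
Kb = Kw/Ka = 1.0e-14 / 1.4 x 10^-4 = 7.14e-11.
[OH^-] = sqrt(Kb x [C3H5O3-]) = sqrt(7.14e-11 x 0.03634) = 1.61e-6 M.
pOH = 5.79, so pH = 14.00 - 5.79 = 8.21.

8.21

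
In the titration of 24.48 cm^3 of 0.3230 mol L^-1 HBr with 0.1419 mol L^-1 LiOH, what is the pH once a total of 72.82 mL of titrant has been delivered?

n(acid) = 0.3230 x 0.02448 = 0.007907 mol; n(LiOH) added = 0.1419 x 0.07282 = 0.01033 mol.
Base is in excess by 0.01033 - 0.007907 = 0.002426 mol in a total volume of 0.09730 L.
[OH^-] = 0.002426/0.09730 = 0.02493 M, so pOH = 1.60 and pH = 14.00 - 1.60 = 12.40.

12.40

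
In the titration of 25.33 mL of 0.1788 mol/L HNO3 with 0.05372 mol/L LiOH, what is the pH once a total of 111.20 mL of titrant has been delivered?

n(acid) = 0.1788 x 0.02533 = 0.004529 mol; n(LiOH) added = 0.05372 x 0.1112 = 0.005974 mol.
Base is in excess by 0.005974 - 0.004529 = 0.001445 mol in a total volume of 0.1365 L.
[OH^-] = 0.001445/0.1365 = 0.01058 M, so pOH = 1.98 and pH = 14.00 - 1.98 = 12.02.

12.02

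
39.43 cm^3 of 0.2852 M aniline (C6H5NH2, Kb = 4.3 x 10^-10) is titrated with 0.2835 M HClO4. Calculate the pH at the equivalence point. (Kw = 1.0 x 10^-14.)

n(C6H5NH2) = 0.2852 x 0.03943 = 0.01125 mol; V(HClO4) at equivalence = 0.01125/0.2835 = 0.03967 L.
At equivalence the base is fully converted to C6H5NH3+; total volume = 0.07910 L, so [C6H5NH3+] = 0.01125/0.07910 = 0.1422 M.
Ka(C6H5NH3+) = Kw/Kb = 1.0e-14 / 4.3 x 10^-10 = 2.33e-5.
[H^+] = sqrt(Ka x [C6H5NH3+]) = sqrt(2.33e-5 x 0.1422) = 0.00182 M.
pH = -log(0.00182) = 2.74.

2.74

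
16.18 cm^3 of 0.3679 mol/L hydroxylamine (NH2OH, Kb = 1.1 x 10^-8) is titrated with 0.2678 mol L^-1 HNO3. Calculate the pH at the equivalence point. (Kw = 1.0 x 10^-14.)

n(NH2OH) = 0.3679 x 0.01618 = 0.005953 mol; V(HNO3) at equivalence = 0.005953/0.2678 = 0.02223 L.
At equivalence the base is fully converted to NH3OH+; total volume = 0.03841 L, so [NH3OH+] = 0.005953/0.03841 = 0.1550 M.
Ka(NH3OH+) = Kw/Kb = 1.0e-14 / 1.1 x 10^-8 = 9.09e-7.
[H^+] = sqrt(Ka x [NH3OH+]) = sqrt(9.09e-7 x 0.1550) = 0.000375 M.
pH = -log(0.000375) = 3.43.

3.43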